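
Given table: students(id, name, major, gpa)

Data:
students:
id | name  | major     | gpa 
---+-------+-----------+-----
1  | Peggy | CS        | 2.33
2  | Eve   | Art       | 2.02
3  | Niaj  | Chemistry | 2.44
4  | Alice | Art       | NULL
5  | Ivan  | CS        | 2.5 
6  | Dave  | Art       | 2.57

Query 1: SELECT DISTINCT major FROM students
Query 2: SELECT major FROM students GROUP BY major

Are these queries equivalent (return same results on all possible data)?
Yes, equivalent

Both queries return: [('Art',), ('CS',), ('Chemistry',)]

Reason: Both get unique majors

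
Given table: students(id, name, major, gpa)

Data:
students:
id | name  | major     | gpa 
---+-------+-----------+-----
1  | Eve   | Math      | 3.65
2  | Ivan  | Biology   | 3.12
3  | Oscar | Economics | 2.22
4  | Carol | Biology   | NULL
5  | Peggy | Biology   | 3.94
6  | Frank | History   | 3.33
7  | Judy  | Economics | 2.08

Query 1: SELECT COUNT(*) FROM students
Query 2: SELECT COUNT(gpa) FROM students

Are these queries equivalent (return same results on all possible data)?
No, not equivalent

Query 1 returns: [(7,)]
Query 2 returns: [(6,)]

Reason: COUNT(*) includes NULLs, COUNT(column) excludes them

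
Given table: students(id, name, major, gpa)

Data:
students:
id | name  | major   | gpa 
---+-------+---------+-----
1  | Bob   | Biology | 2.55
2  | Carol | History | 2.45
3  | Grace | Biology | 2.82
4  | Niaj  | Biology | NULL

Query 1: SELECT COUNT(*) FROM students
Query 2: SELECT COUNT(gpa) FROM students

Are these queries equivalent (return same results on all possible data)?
No, not equivalent

Query 1 returns: [(4,)]
Query 2 returns: [(3,)]

Reason: COUNT(*) includes NULLs, COUNT(column) excludes them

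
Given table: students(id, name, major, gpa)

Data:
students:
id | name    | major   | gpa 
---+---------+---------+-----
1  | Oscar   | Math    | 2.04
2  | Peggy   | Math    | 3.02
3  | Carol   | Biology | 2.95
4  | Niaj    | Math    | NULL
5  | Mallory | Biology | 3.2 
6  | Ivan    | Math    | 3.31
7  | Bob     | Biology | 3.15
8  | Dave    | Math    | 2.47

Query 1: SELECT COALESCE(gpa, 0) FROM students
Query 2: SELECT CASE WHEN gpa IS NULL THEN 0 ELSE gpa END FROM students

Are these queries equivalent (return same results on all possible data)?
Yes, equivalent

Both queries return: [(0,), (2.04,), (2.47,), (2.95,), (3.02,), (3.15,), (3.2,), (3.31,)]

Reason: COALESCE vs CASE for NULL handling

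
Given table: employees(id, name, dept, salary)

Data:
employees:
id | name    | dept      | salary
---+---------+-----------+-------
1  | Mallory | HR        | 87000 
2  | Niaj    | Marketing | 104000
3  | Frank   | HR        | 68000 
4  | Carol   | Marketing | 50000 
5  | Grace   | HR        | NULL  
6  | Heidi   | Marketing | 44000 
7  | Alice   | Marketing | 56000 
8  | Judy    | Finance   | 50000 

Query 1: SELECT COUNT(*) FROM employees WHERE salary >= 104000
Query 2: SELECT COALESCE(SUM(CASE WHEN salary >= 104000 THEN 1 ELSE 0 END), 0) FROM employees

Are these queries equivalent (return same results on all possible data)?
Yes, equivalent

Both queries return: [(1,)]

Reason: COUNT with WHERE vs conditional SUM (COALESCE handles empty-table NULL)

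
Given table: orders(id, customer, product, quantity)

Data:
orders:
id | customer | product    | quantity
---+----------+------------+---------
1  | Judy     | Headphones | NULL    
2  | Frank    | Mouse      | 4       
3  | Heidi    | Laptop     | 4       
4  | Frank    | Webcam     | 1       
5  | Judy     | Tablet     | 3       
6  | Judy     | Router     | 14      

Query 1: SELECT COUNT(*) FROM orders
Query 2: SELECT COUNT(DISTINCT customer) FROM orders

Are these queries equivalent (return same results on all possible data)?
No, not equivalent

Query 1 returns: [(6,)]
Query 2 returns: [(3,)]

Reason: COUNT(*) counts rows, COUNT(DISTINCT customer) counts unique customers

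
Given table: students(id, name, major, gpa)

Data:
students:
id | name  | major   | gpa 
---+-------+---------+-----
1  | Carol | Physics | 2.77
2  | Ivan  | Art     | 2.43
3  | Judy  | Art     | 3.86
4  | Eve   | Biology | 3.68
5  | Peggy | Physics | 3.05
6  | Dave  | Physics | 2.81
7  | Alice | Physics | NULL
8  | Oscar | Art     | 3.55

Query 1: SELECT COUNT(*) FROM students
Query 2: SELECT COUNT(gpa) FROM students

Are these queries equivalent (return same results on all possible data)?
No, not equivalent

Query 1 returns: [(8,)]
Query 2 returns: [(7,)]

Reason: COUNT(*) includes NULLs, COUNT(column) excludes them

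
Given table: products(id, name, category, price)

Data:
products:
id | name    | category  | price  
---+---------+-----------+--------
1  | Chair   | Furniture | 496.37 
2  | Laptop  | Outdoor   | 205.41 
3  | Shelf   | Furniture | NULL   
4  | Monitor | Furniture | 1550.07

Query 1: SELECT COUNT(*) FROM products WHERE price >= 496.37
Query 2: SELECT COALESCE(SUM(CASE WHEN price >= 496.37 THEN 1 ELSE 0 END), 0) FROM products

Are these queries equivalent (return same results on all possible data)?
Yes, equivalent

Both queries return: [(2,)]

Reason: COUNT with WHERE vs conditional SUM (COALESCE handles empty-table NULL)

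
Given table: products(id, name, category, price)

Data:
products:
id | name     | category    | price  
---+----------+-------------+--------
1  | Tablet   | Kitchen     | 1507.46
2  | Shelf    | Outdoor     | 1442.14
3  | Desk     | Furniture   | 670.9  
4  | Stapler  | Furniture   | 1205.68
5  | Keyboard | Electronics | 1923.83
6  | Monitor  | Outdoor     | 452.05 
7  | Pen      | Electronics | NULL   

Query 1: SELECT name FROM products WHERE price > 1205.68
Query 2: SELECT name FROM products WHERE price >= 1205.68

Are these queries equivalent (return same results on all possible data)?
No, not equivalent

Query 1 returns: [('Tablet',), ('Shelf',), ('Keyboard',)]
Query 2 returns: [('Tablet',), ('Shelf',), ('Stapler',), ('Keyboard',)]

Reason: > vs >= gives different results when price = 1205.68 exists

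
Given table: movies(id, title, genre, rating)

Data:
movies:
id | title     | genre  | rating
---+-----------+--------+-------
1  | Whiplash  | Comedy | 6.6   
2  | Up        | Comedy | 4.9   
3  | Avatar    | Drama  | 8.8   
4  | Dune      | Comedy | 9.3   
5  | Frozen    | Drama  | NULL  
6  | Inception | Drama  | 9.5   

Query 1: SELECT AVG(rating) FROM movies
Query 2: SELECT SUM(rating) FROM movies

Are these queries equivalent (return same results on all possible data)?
No, not equivalent

Query 1 returns: [(7.82,)]
Query 2 returns: [(39.1,)]

Reason: AVG vs SUM give different aggregate values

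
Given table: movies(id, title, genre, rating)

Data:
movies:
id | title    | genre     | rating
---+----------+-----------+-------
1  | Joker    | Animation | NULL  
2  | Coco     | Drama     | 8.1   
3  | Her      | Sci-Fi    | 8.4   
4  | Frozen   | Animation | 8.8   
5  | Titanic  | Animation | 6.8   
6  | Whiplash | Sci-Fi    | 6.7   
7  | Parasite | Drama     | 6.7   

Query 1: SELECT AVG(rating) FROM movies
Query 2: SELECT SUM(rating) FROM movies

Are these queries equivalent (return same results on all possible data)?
No, not equivalent

Query 1 returns: [(7.583333333333333,)]
Query 2 returns: [(45.5,)]

Reason: AVG vs SUM give different aggregate values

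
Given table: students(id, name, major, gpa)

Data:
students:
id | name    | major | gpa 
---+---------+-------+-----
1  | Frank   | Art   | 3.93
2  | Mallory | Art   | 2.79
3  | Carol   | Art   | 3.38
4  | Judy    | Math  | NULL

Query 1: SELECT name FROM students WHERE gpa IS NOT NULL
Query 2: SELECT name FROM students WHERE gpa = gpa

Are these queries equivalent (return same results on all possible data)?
Yes, equivalent

Both queries return: [('Carol',), ('Frank',), ('Mallory',)]

Reason: IS NOT NULL vs self-equality (both exclude NULLs)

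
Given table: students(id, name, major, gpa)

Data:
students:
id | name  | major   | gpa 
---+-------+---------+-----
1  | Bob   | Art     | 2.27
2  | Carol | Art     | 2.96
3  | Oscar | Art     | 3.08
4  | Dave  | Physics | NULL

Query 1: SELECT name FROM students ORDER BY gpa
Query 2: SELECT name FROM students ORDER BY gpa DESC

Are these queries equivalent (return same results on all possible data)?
No, not equivalent

Query 1 returns: [('Dave',), ('Bob',), ('Carol',), ('Oscar',)]
Query 2 returns: [('Oscar',), ('Carol',), ('Bob',), ('Dave',)]

Reason: ASC vs DESC gives opposite ordering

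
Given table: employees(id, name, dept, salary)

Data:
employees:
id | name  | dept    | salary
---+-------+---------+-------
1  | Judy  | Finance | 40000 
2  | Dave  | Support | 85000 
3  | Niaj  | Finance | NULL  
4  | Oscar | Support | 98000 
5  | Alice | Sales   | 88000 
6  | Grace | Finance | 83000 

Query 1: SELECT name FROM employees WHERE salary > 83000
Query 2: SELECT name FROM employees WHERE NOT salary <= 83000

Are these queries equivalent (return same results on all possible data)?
Yes, equivalent

Both queries return: [('Alice',), ('Dave',), ('Oscar',)]

Reason: Both filter salary > 83000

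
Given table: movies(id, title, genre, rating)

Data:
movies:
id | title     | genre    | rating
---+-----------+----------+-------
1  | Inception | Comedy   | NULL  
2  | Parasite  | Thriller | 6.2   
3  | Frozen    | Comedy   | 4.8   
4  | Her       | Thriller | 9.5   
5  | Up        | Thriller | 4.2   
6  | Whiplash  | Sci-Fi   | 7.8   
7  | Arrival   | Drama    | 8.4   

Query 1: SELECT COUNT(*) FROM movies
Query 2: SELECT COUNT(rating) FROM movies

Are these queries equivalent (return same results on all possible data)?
No, not equivalent

Query 1 returns: [(7,)]
Query 2 returns: [(6,)]

Reason: COUNT(*) includes NULLs, COUNT(column) excludes them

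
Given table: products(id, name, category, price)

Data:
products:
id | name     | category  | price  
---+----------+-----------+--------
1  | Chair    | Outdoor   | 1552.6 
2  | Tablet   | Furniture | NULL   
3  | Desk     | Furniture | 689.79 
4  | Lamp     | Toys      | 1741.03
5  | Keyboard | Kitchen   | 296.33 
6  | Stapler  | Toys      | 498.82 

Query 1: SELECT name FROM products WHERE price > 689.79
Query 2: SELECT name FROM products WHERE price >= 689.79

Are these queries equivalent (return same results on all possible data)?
No, not equivalent

Query 1 returns: [('Chair',), ('Lamp',)]
Query 2 returns: [('Chair',), ('Desk',), ('Lamp',)]

Reason: > vs >= gives different results when price = 689.79 exists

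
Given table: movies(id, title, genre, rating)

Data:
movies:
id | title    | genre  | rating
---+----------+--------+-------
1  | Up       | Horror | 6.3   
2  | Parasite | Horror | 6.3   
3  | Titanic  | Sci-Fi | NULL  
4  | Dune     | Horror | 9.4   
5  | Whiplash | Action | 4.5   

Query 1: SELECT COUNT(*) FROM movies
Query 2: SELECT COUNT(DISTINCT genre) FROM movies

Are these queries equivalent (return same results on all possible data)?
No, not equivalent

Query 1 returns: [(5,)]
Query 2 returns: [(3,)]

Reason: COUNT(*) counts rows, COUNT(DISTINCT genre) counts unique genres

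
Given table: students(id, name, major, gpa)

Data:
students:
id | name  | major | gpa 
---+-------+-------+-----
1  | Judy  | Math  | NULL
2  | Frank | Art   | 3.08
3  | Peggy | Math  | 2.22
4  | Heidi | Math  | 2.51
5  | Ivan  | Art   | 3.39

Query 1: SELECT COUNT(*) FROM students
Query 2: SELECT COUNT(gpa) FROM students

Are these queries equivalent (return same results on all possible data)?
No, not equivalent

Query 1 returns: [(5,)]
Query 2 returns: [(4,)]

Reason: COUNT(*) includes NULLs, COUNT(column) excludes them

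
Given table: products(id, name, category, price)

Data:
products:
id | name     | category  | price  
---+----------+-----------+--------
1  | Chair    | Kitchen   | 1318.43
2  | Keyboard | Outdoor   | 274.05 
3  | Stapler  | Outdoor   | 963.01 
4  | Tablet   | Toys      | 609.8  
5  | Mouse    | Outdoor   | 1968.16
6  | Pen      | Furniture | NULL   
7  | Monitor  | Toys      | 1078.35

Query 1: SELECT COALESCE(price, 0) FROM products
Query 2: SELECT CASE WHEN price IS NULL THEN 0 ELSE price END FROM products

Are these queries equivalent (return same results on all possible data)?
Yes, equivalent

Both queries return: [(0,), (274.05,), (609.8,), (963.01,), (1078.35,), (1318.43,), (1968.16,)]

Reason: COALESCE vs CASE for NULL handling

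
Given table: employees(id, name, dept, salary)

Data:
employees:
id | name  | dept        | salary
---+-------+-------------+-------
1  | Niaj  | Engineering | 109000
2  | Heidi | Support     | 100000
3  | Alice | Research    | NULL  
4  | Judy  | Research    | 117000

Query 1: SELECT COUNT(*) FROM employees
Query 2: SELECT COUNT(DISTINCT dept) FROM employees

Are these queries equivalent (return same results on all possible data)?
No, not equivalent

Query 1 returns: [(4,)]
Query 2 returns: [(3,)]

Reason: COUNT(*) counts rows, COUNT(DISTINCT dept) counts unique depts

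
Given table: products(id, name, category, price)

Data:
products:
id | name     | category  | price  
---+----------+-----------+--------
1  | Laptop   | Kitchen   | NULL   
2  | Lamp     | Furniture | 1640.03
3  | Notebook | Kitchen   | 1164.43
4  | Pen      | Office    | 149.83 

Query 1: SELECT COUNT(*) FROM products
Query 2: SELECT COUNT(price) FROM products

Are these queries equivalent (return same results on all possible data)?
No, not equivalent

Query 1 returns: [(4,)]
Query 2 returns: [(3,)]

Reason: COUNT(*) includes NULLs, COUNT(column) excludes them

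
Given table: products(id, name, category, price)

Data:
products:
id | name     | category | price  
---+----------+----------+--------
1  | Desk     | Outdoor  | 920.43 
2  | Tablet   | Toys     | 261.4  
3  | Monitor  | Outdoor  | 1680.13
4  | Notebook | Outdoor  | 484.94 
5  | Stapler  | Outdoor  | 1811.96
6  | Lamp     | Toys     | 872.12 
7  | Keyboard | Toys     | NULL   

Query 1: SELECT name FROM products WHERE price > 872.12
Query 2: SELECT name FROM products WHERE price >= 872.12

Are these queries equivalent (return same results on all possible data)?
No, not equivalent

Query 1 returns: [('Desk',), ('Monitor',), ('Stapler',)]
Query 2 returns: [('Desk',), ('Monitor',), ('Stapler',), ('Lamp',)]

Reason: > vs >= gives different results when price = 872.12 exists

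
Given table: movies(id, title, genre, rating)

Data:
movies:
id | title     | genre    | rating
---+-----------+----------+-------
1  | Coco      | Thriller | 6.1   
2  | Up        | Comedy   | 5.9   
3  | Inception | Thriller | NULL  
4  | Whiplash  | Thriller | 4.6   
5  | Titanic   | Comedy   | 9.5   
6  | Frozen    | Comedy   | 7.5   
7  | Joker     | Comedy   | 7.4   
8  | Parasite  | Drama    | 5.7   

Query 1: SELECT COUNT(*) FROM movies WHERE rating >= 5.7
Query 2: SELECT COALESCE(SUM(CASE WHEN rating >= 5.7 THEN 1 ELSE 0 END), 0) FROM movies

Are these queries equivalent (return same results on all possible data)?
Yes, equivalent

Both queries return: [(6,)]

Reason: COUNT with WHERE vs conditional SUM (COALESCE handles empty-table NULL)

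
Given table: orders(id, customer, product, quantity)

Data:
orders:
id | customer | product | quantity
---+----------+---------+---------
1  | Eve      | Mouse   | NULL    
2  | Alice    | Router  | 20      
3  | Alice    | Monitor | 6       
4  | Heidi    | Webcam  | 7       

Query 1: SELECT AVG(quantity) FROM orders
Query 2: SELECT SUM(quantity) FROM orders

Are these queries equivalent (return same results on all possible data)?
No, not equivalent

Query 1 returns: [(11.0,)]
Query 2 returns: [(33,)]

Reason: AVG vs SUM give different aggregate values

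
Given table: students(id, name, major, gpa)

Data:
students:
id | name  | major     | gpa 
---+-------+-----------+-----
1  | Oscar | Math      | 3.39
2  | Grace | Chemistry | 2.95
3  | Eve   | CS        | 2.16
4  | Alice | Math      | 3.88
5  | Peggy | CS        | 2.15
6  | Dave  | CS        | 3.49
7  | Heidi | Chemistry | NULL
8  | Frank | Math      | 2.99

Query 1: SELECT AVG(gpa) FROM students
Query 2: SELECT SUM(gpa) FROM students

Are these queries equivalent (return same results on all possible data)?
No, not equivalent

Query 1 returns: [(3.001428571428572,)]
Query 2 returns: [(21.01,)]

Reason: AVG vs SUM give different aggregate values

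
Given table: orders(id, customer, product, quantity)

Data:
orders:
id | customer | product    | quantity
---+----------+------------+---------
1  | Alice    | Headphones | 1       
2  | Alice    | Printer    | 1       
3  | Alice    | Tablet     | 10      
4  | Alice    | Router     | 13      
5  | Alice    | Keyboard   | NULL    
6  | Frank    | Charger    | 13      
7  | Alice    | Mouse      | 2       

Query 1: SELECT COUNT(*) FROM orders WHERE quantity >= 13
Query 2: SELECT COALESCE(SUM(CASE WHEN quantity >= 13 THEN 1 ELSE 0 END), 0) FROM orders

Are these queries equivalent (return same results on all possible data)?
Yes, equivalent

Both queries return: [(2,)]

Reason: COUNT with WHERE vs conditional SUM (COALESCE handles empty-table NULL)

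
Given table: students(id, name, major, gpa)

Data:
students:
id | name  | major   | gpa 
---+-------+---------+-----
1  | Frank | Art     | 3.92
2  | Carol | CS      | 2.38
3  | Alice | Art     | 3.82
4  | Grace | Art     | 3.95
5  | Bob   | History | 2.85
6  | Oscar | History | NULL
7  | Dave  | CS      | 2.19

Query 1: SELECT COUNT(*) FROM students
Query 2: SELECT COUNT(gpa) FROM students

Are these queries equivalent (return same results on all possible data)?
No, not equivalent

Query 1 returns: [(7,)]
Query 2 returns: [(6,)]

Reason: COUNT(*) includes NULLs, COUNT(column) excludes them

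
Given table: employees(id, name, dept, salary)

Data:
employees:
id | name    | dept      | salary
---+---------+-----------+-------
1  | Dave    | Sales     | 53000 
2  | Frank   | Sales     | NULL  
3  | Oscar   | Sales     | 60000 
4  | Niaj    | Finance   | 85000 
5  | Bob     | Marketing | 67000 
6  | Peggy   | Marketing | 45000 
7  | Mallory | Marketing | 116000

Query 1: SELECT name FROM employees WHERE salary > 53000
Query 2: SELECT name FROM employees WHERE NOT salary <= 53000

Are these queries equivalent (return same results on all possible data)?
Yes, equivalent

Both queries return: [('Bob',), ('Mallory',), ('Niaj',), ('Oscar',)]

Reason: Both filter salary > 53000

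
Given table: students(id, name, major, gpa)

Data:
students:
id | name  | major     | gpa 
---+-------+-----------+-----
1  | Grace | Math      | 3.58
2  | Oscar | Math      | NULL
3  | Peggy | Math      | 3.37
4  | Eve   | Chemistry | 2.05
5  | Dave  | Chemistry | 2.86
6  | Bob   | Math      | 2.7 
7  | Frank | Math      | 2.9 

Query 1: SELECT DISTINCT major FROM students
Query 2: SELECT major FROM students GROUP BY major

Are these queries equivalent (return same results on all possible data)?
Yes, equivalent

Both queries return: [('Chemistry',), ('Math',)]

Reason: Both get unique majors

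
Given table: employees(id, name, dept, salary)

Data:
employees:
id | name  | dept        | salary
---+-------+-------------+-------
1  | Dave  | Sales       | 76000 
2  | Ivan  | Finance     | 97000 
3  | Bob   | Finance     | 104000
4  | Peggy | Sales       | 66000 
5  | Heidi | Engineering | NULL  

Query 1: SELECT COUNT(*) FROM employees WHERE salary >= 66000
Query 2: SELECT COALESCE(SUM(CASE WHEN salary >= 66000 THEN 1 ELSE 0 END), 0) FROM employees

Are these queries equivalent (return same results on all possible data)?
Yes, equivalent

Both queries return: [(4,)]

Reason: COUNT with WHERE vs conditional SUM (COALESCE handles empty-table NULL)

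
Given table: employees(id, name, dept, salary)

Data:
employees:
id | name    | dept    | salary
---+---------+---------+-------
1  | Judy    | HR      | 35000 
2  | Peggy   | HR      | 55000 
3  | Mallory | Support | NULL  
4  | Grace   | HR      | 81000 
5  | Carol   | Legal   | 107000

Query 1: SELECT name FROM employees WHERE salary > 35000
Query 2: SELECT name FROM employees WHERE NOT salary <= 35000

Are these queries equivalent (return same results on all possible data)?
Yes, equivalent

Both queries return: [('Carol',), ('Grace',), ('Peggy',)]

Reason: Both filter salary > 35000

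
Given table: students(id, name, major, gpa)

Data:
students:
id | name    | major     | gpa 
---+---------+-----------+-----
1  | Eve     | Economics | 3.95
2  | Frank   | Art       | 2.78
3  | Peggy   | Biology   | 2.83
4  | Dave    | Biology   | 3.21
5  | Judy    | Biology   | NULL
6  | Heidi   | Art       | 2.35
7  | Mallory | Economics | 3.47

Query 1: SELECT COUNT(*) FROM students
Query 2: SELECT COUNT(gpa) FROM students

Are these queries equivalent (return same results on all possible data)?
No, not equivalent

Query 1 returns: [(7,)]
Query 2 returns: [(6,)]

Reason: COUNT(*) includes NULLs, COUNT(column) excludes them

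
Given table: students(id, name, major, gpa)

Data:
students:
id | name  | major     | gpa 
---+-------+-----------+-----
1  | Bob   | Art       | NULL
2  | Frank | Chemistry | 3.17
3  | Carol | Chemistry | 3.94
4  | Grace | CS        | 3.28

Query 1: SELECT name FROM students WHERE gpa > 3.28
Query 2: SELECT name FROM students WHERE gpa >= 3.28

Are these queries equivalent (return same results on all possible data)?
No, not equivalent

Query 1 returns: [('Carol',)]
Query 2 returns: [('Carol',), ('Grace',)]

Reason: > vs >= gives different results when gpa = 3.28 exists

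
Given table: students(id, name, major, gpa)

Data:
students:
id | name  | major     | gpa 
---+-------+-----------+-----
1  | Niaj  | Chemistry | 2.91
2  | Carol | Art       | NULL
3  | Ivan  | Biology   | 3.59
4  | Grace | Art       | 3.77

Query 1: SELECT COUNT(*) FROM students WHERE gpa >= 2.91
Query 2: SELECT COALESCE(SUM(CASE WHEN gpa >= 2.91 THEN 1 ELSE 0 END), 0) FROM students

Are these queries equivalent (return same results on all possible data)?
Yes, equivalent

Both queries return: [(3,)]

Reason: COUNT with WHERE vs conditional SUM (COALESCE handles empty-table NULL)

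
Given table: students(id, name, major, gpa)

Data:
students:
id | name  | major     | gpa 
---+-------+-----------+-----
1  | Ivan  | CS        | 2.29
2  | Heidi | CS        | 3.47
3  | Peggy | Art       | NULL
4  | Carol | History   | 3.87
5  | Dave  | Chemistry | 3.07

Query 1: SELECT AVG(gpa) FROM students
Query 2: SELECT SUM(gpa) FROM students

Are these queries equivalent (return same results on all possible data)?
No, not equivalent

Query 1 returns: [(3.175,)]
Query 2 returns: [(12.7,)]

Reason: AVG vs SUM give different aggregate values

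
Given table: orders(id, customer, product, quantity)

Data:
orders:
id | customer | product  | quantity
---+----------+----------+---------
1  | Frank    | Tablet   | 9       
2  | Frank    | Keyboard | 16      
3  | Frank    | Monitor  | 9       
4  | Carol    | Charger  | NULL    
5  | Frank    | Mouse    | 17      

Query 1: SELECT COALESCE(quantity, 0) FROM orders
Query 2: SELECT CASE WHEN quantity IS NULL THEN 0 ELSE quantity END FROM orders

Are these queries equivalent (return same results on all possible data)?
Yes, equivalent

Both queries return: [(0,), (9,), (9,), (16,), (17,)]

Reason: COALESCE vs CASE for NULL handling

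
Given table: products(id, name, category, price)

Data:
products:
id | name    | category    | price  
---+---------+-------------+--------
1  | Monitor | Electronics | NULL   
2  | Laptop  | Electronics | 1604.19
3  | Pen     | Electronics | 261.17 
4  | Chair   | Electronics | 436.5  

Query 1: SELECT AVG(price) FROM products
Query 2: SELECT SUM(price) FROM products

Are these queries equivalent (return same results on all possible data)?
No, not equivalent

Query 1 returns: [(767.2866666666667,)]
Query 2 returns: [(2301.86,)]

Reason: AVG vs SUM give different aggregate values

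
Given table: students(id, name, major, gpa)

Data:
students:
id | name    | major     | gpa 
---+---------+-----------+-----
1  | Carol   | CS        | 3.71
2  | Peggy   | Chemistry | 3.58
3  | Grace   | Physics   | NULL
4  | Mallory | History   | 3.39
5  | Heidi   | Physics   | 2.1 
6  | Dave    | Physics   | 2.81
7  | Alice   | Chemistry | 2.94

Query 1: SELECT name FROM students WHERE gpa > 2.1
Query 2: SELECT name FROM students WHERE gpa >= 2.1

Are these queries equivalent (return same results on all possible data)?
No, not equivalent

Query 1 returns: [('Carol',), ('Peggy',), ('Mallory',), ('Dave',), ('Alice',)]
Query 2 returns: [('Carol',), ('Peggy',), ('Mallory',), ('Heidi',), ('Dave',), ('Alice',)]

Reason: > vs >= gives different results when gpa = 2.1 exists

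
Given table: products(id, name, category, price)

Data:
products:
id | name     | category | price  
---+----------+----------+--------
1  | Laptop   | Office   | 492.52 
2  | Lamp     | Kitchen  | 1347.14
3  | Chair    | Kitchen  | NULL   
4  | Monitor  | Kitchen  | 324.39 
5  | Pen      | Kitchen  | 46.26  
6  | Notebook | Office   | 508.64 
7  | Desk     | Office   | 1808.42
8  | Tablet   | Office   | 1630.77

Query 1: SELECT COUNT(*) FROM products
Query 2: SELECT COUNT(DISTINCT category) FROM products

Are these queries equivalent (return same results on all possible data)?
No, not equivalent

Query 1 returns: [(8,)]
Query 2 returns: [(2,)]

Reason: COUNT(*) counts rows, COUNT(DISTINCT category) counts unique categorys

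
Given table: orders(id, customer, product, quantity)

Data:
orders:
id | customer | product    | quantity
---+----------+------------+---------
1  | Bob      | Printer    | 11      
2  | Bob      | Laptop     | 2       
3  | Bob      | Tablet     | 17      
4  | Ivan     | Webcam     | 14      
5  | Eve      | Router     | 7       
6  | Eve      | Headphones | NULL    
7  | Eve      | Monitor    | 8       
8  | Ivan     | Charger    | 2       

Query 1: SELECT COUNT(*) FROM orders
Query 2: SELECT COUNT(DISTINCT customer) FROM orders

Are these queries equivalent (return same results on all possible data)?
No, not equivalent

Query 1 returns: [(8,)]
Query 2 returns: [(3,)]

Reason: COUNT(*) counts rows, COUNT(DISTINCT customer) counts unique customers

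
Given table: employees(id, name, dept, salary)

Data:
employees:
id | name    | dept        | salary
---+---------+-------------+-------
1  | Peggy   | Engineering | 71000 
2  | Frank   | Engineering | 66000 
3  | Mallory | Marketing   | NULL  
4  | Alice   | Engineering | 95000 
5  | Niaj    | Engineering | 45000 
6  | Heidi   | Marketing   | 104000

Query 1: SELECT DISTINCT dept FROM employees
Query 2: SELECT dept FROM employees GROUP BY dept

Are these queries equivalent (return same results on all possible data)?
Yes, equivalent

Both queries return: [('Engineering',), ('Marketing',)]

Reason: Both get unique depts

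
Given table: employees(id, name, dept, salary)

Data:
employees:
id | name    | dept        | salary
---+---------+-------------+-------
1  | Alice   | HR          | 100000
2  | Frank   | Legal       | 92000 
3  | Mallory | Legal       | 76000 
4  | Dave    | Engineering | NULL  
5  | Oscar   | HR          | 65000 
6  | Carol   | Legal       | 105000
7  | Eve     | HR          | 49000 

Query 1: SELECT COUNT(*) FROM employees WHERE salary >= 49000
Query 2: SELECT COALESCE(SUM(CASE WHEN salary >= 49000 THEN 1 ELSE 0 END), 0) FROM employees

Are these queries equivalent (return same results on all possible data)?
Yes, equivalent

Both queries return: [(6,)]

Reason: COUNT with WHERE vs conditional SUM (COALESCE handles empty-table NULL)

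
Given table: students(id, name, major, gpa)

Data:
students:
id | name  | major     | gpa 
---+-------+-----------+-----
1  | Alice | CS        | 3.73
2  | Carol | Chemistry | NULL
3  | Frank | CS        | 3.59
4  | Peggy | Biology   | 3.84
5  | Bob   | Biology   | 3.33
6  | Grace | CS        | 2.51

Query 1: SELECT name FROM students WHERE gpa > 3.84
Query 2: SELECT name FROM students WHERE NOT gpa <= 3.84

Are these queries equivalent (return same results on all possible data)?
Yes, equivalent

Both queries return: []

Reason: Both filter gpa > 3.84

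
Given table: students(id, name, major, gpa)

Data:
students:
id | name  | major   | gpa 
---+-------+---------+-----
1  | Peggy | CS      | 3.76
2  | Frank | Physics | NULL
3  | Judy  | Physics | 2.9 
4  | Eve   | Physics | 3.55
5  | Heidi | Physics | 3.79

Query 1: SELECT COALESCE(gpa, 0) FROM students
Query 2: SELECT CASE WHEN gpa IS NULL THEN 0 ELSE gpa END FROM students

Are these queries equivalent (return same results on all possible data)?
Yes, equivalent

Both queries return: [(0,), (2.9,), (3.55,), (3.76,), (3.79,)]

Reason: COALESCE vs CASE for NULL handling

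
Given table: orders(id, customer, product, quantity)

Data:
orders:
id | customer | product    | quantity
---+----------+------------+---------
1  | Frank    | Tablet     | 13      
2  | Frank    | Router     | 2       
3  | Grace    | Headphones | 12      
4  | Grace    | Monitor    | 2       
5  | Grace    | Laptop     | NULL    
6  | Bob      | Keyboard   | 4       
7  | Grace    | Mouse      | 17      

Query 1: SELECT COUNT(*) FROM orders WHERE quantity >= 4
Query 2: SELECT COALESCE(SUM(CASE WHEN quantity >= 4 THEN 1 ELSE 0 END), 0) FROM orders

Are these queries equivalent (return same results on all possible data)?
Yes, equivalent

Both queries return: [(4,)]

Reason: COUNT with WHERE vs conditional SUM (COALESCE handles empty-table NULL)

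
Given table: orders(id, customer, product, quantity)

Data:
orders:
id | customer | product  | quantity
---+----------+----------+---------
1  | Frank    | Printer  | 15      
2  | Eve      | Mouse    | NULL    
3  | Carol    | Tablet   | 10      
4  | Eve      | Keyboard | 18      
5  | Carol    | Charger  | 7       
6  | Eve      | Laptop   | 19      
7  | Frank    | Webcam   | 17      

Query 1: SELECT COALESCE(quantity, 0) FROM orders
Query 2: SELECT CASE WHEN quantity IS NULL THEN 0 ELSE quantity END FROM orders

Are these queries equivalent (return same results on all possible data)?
Yes, equivalent

Both queries return: [(0,), (7,), (10,), (15,), (17,), (18,), (19,)]

Reason: COALESCE vs CASE for NULL handling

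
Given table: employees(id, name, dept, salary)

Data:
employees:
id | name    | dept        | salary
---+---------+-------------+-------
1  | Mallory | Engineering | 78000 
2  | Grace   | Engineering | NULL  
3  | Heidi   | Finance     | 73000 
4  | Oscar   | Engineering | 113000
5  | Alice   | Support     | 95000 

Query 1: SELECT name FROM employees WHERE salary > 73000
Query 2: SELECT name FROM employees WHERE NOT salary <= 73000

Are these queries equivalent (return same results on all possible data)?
Yes, equivalent

Both queries return: [('Alice',), ('Mallory',), ('Oscar',)]

Reason: Both filter salary > 73000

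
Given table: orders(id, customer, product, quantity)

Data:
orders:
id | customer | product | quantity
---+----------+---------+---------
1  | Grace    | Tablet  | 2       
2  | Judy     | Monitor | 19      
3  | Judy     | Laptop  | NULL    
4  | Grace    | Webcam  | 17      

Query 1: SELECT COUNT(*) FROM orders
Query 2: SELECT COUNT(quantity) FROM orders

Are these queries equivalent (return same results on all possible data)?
No, not equivalent

Query 1 returns: [(4,)]
Query 2 returns: [(3,)]

Reason: COUNT(*) includes NULLs, COUNT(column) excludes them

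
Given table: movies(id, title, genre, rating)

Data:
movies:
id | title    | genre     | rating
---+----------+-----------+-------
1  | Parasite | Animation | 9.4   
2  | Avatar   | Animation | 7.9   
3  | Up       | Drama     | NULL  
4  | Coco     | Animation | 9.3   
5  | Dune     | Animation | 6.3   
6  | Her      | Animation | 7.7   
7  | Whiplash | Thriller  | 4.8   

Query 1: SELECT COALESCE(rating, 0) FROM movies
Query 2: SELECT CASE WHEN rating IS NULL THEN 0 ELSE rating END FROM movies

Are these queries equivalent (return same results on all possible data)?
Yes, equivalent

Both queries return: [(0,), (4.8,), (6.3,), (7.7,), (7.9,), (9.3,), (9.4,)]

Reason: COALESCE vs CASE for NULL handling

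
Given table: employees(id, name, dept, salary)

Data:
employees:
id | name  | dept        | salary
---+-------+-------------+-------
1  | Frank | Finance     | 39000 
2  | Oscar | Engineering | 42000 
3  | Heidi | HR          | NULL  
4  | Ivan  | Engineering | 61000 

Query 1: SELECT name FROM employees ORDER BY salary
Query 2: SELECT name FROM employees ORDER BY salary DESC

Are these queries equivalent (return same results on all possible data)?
No, not equivalent

Query 1 returns: [('Heidi',), ('Frank',), ('Oscar',), ('Ivan',)]
Query 2 returns: [('Ivan',), ('Oscar',), ('Frank',), ('Heidi',)]

Reason: ASC vs DESC gives opposite ordering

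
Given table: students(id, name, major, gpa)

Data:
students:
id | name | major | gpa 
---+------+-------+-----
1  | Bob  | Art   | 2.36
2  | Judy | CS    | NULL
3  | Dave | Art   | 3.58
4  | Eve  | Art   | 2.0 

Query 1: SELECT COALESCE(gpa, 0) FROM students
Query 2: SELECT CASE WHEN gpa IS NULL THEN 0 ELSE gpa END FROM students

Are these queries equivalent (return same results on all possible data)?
Yes, equivalent

Both queries return: [(0,), (2.0,), (2.36,), (3.58,)]

Reason: COALESCE vs CASE for NULL handling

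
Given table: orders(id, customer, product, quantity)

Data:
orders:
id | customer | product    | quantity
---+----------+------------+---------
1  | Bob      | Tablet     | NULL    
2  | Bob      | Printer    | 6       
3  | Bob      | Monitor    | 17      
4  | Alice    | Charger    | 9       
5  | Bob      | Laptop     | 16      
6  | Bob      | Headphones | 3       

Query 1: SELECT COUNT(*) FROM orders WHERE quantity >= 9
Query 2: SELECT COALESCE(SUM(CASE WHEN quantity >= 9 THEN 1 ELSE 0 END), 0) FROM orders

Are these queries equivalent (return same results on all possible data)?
Yes, equivalent

Both queries return: [(3,)]

Reason: COUNT with WHERE vs conditional SUM (COALESCE handles empty-table NULL)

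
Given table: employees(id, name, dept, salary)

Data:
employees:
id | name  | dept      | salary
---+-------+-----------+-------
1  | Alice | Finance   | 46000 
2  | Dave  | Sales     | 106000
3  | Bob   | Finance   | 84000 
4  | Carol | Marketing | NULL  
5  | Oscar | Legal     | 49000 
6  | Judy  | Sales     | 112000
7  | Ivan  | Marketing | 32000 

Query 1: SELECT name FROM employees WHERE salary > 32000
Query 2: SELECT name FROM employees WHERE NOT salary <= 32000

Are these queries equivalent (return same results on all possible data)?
Yes, equivalent

Both queries return: [('Alice',), ('Bob',), ('Dave',), ('Judy',), ('Oscar',)]

Reason: Both filter salary > 32000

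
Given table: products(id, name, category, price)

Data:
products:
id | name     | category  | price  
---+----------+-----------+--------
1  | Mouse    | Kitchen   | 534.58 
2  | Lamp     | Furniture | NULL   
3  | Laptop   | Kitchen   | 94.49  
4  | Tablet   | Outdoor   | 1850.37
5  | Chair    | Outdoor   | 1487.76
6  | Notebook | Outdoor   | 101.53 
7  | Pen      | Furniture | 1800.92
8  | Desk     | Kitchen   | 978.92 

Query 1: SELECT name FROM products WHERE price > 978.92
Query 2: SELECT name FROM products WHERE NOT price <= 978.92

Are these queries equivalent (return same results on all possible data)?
Yes, equivalent

Both queries return: [('Chair',), ('Pen',), ('Tablet',)]

Reason: Both filter price > 978.92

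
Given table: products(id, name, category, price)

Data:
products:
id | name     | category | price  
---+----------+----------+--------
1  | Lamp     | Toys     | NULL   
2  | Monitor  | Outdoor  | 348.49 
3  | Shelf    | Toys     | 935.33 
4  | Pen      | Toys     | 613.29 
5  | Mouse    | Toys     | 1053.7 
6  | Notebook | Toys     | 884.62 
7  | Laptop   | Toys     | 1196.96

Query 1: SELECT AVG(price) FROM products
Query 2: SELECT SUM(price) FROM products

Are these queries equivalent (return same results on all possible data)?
No, not equivalent

Query 1 returns: [(838.7316666666667,)]
Query 2 returns: [(5032.39,)]

Reason: AVG vs SUM give different aggregate values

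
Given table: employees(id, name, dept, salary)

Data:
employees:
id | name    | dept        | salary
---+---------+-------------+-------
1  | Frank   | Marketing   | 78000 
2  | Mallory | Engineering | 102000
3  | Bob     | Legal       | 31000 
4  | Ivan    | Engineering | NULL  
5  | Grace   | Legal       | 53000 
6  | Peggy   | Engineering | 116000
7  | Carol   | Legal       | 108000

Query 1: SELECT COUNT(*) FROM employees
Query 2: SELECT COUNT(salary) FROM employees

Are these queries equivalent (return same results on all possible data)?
No, not equivalent

Query 1 returns: [(7,)]
Query 2 returns: [(6,)]

Reason: COUNT(*) includes NULLs, COUNT(column) excludes them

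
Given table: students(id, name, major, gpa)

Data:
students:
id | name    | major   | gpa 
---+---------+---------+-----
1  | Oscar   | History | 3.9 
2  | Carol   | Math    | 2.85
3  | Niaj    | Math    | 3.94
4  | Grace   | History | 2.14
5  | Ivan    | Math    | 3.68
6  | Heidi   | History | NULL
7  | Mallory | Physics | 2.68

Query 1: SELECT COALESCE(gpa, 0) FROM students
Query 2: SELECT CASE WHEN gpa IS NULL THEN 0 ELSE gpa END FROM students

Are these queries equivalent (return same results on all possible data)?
Yes, equivalent

Both queries return: [(0,), (2.14,), (2.68,), (2.85,), (3.68,), (3.9,), (3.94,)]

Reason: COALESCE vs CASE for NULL handling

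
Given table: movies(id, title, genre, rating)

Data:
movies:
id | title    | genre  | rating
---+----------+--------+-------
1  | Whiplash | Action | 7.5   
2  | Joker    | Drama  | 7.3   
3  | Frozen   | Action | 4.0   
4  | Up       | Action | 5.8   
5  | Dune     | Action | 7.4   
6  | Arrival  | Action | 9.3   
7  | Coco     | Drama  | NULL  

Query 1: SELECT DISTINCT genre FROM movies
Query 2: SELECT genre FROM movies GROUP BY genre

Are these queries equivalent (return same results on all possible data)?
Yes, equivalent

Both queries return: [('Action',), ('Drama',)]

Reason: Both get unique genres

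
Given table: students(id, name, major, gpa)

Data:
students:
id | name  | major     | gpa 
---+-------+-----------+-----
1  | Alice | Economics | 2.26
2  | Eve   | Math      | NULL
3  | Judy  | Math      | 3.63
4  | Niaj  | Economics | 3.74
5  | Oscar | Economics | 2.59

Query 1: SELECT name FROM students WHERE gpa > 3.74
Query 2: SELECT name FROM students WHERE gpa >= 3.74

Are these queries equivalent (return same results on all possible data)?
No, not equivalent

Query 1 returns: []
Query 2 returns: [('Niaj',)]

Reason: > vs >= gives different results when gpa = 3.74 exists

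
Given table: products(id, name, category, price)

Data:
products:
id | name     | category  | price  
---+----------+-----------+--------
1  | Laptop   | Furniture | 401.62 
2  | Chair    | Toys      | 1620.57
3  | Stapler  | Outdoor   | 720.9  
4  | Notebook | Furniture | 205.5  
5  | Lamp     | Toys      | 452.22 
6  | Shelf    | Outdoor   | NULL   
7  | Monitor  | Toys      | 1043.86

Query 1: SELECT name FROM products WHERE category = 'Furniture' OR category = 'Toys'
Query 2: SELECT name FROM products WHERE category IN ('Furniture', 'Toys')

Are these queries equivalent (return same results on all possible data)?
Yes, equivalent

Both queries return: [('Chair',), ('Lamp',), ('Laptop',), ('Monitor',), ('Notebook',)]

Reason: OR vs IN are equivalent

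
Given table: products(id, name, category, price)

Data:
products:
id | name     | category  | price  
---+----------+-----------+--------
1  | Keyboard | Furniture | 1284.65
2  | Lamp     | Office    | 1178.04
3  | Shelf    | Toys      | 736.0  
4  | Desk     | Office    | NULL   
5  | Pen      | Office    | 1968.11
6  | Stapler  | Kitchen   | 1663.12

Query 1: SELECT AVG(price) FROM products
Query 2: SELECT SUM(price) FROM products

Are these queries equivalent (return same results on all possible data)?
No, not equivalent

Query 1 returns: [(1365.984,)]
Query 2 returns: [(6829.92,)]

Reason: AVG vs SUM give different aggregate values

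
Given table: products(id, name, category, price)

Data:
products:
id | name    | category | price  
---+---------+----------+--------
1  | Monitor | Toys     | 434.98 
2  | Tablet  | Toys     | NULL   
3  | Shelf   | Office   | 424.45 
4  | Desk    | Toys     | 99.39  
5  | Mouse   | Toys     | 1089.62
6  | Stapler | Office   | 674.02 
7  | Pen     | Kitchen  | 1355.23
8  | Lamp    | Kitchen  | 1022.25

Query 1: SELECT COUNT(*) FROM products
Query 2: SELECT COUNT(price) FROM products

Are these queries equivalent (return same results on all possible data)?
No, not equivalent

Query 1 returns: [(8,)]
Query 2 returns: [(7,)]

Reason: COUNT(*) includes NULLs, COUNT(column) excludes them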